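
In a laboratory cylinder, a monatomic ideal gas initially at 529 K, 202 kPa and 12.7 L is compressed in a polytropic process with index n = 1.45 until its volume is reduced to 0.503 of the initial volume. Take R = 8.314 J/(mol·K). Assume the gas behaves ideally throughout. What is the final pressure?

547 kPa

Polytropic n=1.45: T₂ = T₁(V₁/V₂)^(n−1) = 529×(1.99)^0.45 = 721 K; P₂ = P₁(V₁/V₂)^n = 547 kPa.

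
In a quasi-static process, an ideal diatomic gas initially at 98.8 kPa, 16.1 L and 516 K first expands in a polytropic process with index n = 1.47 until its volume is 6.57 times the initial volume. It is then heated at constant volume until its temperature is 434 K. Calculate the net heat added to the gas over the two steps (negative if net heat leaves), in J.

n = P₁V₁/(RT₁) = 98.8×16.1/(8.314×516) = 0.371 mol.
Step 1 — Polytropic n=1.47: T₂ = T₁(V₁/V₂)^(n−1) = 516×(0.152)^0.47 = 213 K; P₂ = P₁(V₁/V₂)^n = 6.21 kPa.
W = (P₁V₁−P₂V₂)/(n−1) = (98.8×16.1−6.21×106)/0.47 = 1990 J.
ΔU = nCvΔT = 0.371×20.8×(213−516) = -2340 J.
Q = ΔU + W = -348 J.
State after step 1: P = 6.21 kPa, V = 106 L, T = 213 K.
Step 2 — Isochoric: V stays 106 L; P/T = const ⇒ T₂ = 434 K, P₂ = 12.6 kPa.
W = 0 (no volume change).
ΔU = nCvΔT = 0.371×20.8×(434−213) = 1700 J.
Q = ΔU = 1700 J.
Net over both steps: W = 1990 J, Q = 1360 J, ΔU = -632 J.

1360 J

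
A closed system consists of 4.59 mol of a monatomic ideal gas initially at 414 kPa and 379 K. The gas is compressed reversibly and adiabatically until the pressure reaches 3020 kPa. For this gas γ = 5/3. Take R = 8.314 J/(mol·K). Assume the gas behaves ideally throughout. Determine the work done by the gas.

V₁ = nRT₁/P₁ = 4.59×8.314×379/414 = 34.9 L.
Adiabatic: T₂/T₁ = (P₂/P₁)^((γ−1)/γ) ⇒ T₂ = 379×(7.29)^0.400 = 839 K; V₂ = 10.6 L.
ΔU = nCvΔT = 4.59×12.5×(839−379) = 26300 J.
Q = 0 for an adiabatic process, so W = −ΔU = -26300 J.

-26300 J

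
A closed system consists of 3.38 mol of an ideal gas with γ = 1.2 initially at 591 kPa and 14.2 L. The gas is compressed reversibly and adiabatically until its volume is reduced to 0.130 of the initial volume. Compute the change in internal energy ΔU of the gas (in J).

21100 J

T₁ = P₁V₁/(nR) = 591×14.2/(3.38×8.314) = 299 K.
Adiabatic: TV^(γ−1) = const ⇒ T₂ = 299×(7.69)^0.200 = 449 K; PV^γ = const ⇒ P₂ = 6840 kPa.
For an ideal gas ΔU = nCvΔT with Cv = R/(γ−1) = 41.6 J/(mol·K).
ΔU = 3.38×41.6×(449−299) = 21100 J.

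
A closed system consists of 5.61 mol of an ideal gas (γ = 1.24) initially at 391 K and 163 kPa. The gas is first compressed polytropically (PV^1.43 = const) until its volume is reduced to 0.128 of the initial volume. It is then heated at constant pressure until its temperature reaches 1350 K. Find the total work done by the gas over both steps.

-41400 J

V₁ = nRT₁/P₁ = 5.61×8.314×391/163 = 112 L.
Step 1 — Polytropic n=1.43: T₂ = T₁(V₁/V₂)^(n−1) = 391×(7.81)^0.43 = 946 K; P₂ = P₁(V₁/V₂)^n = 3080 kPa.
W = (P₁V₁−P₂V₂)/(n−1) = (163×112−3080×14.3)/0.43 = -60200 J.
ΔU = nCvΔT = 5.61×34.6×(946−391) = 108000 J.
Q = ΔU + W = 47700 J.
State after step 1: P = 3080 kPa, V = 14.3 L, T = 946 K.
Step 2 — Isobaric: P stays 3080 kPa; V/T = const ⇒ T₂ = 1350 K, V₂ = 20.4 L.
W = PΔV = 3080×(20.4−14.3) kPa·L = 18800 J.
ΔU = nCvΔT = 5.61×34.6×(1350−946) = 78400 J.
Q = ΔU + W = nCpΔT = 97300 J.
Net over both steps: W = -41400 J, Q = 145000 J, ΔU = 186000 J.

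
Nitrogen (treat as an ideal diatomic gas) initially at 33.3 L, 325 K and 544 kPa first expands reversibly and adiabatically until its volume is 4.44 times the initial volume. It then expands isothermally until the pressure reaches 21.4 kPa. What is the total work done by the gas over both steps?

31800 J

n = P₁V₁/(RT₁) = 544×33.3/(8.314×325) = 6.70 mol.
Step 1 — Adiabatic: TV^(γ−1) = const ⇒ T₂ = 325×(0.225)^0.400 = 179 K; PV^γ = const ⇒ P₂ = 67.5 kPa.
ΔU = nCvΔT = 6.70×20.8×(179−325) = -20300 J.
Q = 0 for an adiabatic process, so W = −ΔU = 20300 J.
State after step 1: P = 67.5 kPa, V = 148 L, T = 179 K.
Step 2 — Isothermal: T stays 179 K; PV = const ⇒ V₂ = 466 L, P₂ = 21.4 kPa.
ΔU = 0 (ideal gas, T constant).
W = nRT ln(V₂/V₁) = 6.70×8.314×179×ln(3.15) = 11500 J.
Q = ΔU + W = 11500 J.
Net over both steps: W = 31800 J, Q = 11500 J, ΔU = -20300 J.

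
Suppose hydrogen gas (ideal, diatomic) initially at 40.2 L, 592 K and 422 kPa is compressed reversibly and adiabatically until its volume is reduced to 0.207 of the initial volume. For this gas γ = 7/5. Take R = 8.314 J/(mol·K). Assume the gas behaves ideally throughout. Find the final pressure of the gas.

Adiabatic: TV^(γ−1) = const ⇒ T₂ = 592×(4.83)^0.400 = 1110 K; PV^γ = const ⇒ P₂ = 3830 kPa.

3830 kPa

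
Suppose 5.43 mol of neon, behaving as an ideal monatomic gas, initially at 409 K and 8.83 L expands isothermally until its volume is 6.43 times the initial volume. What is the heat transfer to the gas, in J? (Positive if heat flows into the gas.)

P₁ = nRT₁/V₁ = 5.43×8.314×409/8.83 = 2090 kPa.
Isothermal: T stays 409 K; PV = const ⇒ V₂ = 56.8 L, P₂ = 325 kPa.
ΔU = 0 (ideal gas, T constant).
W = nRT ln(V₂/V₁) = 5.43×8.314×409×ln(6.43) = 34400 J.
Q = ΔU + W = 34400 J.

34400 J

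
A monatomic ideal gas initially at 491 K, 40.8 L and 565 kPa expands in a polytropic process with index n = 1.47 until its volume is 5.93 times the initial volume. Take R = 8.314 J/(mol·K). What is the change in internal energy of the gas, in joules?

n = P₁V₁/(RT₁) = 565×40.8/(8.314×491) = 5.65 mol.
Polytropic n=1.47: T₂ = T₁(V₁/V₂)^(n−1) = 491×(0.169)^0.47 = 213 K; P₂ = P₁(V₁/V₂)^n = 41.3 kPa.
For an ideal gas ΔU = nCvΔT with Cv = (3/2)R = 12.5 J/(mol·K).
ΔU = 5.65×12.5×(213−491) = -19600 J.

-19600 J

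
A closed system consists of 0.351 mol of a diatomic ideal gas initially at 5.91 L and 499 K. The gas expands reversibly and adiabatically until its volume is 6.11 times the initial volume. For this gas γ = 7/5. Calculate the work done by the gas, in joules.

P₁ = nRT₁/V₁ = 0.351×8.314×499/5.91 = 246 kPa.
Adiabatic: TV^(γ−1) = const ⇒ T₂ = 499×(0.164)^0.400 = 242 K; PV^γ = const ⇒ P₂ = 19.6 kPa.
ΔU = nCvΔT = 0.351×20.8×(242−499) = -1880 J.
Q = 0 for an adiabatic process, so W = −ΔU = 1880 J.

1880 J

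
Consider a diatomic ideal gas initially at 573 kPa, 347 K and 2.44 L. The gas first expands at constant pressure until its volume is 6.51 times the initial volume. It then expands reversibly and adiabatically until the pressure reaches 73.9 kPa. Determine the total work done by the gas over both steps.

n = P₁V₁/(RT₁) = 573×2.44/(8.314×347) = 0.485 mol.
Step 1 — Isobaric: P stays 573 kPa; V/T = const ⇒ T₂ = 2260 K, V₂ = 15.9 L.
W = PΔV = 573×(15.9−2.44) kPa·L = 7700 J.
ΔU = nCvΔT = 0.485×20.8×(2260−347) = 19300 J.
Q = ΔU + W = nCpΔT = 27000 J.
State after step 1: P = 573 kPa, V = 15.9 L, T = 2260 K.
Step 2 — Adiabatic: T₂/T₁ = (P₂/P₁)^((γ−1)/γ) ⇒ T₂ = 2260×(0.129)^0.286 = 1260 K; V₂ = 68.6 L.
ΔU = nCvΔT = 0.485×20.8×(1260−2260) = -10100 J.
Q = 0 for an adiabatic process, so W = −ΔU = 10100 J.
Net over both steps: W = 17800 J, Q = 27000 J, ΔU = 9180 J.

17800 J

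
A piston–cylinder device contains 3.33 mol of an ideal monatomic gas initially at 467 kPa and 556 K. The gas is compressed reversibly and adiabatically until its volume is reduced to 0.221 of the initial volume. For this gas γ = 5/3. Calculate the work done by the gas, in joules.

V₁ = nRT₁/P₁ = 3.33×8.314×556/467 = 33.0 L.
Adiabatic: TV^(γ−1) = const ⇒ T₂ = 556×(4.52)^0.667 = 1520 K; PV^γ = const ⇒ P₂ = 5780 kPa.
ΔU = nCvΔT = 3.33×12.5×(1520−556) = 40100 J.
Q = 0 for an adiabatic process, so W = −ΔU = -40100 J.

-40100 J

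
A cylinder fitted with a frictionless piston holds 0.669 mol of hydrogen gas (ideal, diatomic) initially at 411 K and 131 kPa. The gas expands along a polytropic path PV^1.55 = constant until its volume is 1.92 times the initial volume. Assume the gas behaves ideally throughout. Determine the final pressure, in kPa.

47.7 kPa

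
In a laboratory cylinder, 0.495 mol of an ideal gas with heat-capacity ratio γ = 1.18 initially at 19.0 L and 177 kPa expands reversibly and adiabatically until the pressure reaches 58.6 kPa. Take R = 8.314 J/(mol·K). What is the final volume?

48.5 L

T₁ = P₁V₁/(nR) = 177×19.0/(0.495×8.314) = 817 K.
Adiabatic: T₂/T₁ = (P₂/P₁)^((γ−1)/γ) ⇒ T₂ = 817×(0.331)^0.153 = 690 K; V₂ = 48.5 L.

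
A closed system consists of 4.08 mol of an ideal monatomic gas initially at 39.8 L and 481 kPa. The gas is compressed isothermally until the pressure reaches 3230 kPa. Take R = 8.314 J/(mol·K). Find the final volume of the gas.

5.93 L

T₁ = P₁V₁/(nR) = 481×39.8/(4.08×8.314) = 564 K.
Isothermal: T stays 564 K; PV = const ⇒ V₂ = 5.93 L, P₂ = 3230 kPa.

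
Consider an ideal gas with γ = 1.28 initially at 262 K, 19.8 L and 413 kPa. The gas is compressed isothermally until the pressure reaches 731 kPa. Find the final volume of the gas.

11.2 L

Isothermal: T stays 262 K; PV = const ⇒ V₂ = 11.2 L, P₂ = 731 kPa.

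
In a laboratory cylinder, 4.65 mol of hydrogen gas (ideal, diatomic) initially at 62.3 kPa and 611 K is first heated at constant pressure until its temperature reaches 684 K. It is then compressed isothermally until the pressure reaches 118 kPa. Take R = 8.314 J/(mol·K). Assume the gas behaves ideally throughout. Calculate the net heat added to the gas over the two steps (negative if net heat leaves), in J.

V₁ = nRT₁/P₁ = 4.65×8.314×611/62.3 = 379 L.
Step 1 — Isobaric: P stays 62.3 kPa; V/T = const ⇒ T₂ = 684 K, V₂ = 424 L.
W = PΔV = 62.3×(424−379) kPa·L = 2820 J.
ΔU = nCvΔT = 4.65×20.8×(684−611) = 7060 J.
Q = ΔU + W = nCpΔT = 9880 J.
State after step 1: P = 62.3 kPa, V = 424 L, T = 684 K.
Step 2 — Isothermal: T stays 684 K; PV = const ⇒ V₂ = 224 L, P₂ = 118 kPa.
ΔU = 0 (ideal gas, T constant).
W = nRT ln(V₂/V₁) = 4.65×8.314×684×ln(0.528) = -16900 J.
Q = ΔU + W = -16900 J.
Net over both steps: W = -14100 J, Q = -7010 J, ΔU = 7060 J.

-7010 J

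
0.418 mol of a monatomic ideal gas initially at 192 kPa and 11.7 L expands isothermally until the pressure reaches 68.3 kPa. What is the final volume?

32.9 L

T₁ = P₁V₁/(nR) = 192×11.7/(0.418×8.314) = 646 K.
Isothermal: T stays 646 K; PV = const ⇒ V₂ = 32.9 L, P₂ = 68.3 kPa.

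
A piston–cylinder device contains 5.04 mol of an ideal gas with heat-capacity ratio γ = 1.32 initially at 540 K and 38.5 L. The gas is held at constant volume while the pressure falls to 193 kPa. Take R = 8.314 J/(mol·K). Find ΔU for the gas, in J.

P₁ = nRT₁/V₁ = 5.04×8.314×540/38.5 = 588 kPa.
Isochoric: V stays 38.5 L; P/T = const ⇒ T₂ = 177 K, P₂ = 193 kPa.
For an ideal gas ΔU = nCvΔT with Cv = R/(γ−1) = 26.0 J/(mol·K).
ΔU = 5.04×26.0×(177−540) = -47500 J.

-47500 J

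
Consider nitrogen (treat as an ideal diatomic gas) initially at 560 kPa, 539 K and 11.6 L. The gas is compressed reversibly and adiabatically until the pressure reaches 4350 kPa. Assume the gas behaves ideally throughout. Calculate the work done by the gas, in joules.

-12900 J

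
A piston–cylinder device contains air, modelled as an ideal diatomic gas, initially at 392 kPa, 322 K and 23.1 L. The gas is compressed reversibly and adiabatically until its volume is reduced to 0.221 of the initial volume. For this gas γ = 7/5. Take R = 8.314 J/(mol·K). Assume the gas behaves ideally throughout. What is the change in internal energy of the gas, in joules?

n = P₁V₁/(RT₁) = 392×23.1/(8.314×322) = 3.38 mol.
Adiabatic: TV^(γ−1) = const ⇒ T₂ = 322×(4.52)^0.400 = 589 K; PV^γ = const ⇒ P₂ = 3240 kPa.
For an ideal gas ΔU = nCvΔT with Cv = (5/2)R = 20.8 J/(mol·K).
ΔU = 3.38×20.8×(589−322) = 18800 J.

18800 J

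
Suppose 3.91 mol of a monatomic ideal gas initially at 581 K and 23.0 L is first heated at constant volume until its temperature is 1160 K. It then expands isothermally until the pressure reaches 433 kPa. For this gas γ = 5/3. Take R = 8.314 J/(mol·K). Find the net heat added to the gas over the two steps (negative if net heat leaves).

P₁ = nRT₁/V₁ = 3.91×8.314×581/23.0 = 821 kPa.
Step 1 — Isochoric: V stays 23.0 L; P/T = const ⇒ T₂ = 1160 K, P₂ = 1640 kPa.
W = 0 (no volume change).
ΔU = nCvΔT = 3.91×12.5×(1160−581) = 28200 J.
Q = ΔU = 28200 J.
State after step 1: P = 1640 kPa, V = 23.0 L, T = 1160 K.
Step 2 — Isothermal: T stays 1160 K; PV = const ⇒ V₂ = 87.1 L, P₂ = 433 kPa.
ΔU = 0 (ideal gas, T constant).
W = nRT ln(V₂/V₁) = 3.91×8.314×1160×ln(3.79) = 50200 J.
Q = ΔU + W = 50200 J.
Net over both steps: W = 50200 J, Q = 78400 J, ΔU = 28200 J.

78400 J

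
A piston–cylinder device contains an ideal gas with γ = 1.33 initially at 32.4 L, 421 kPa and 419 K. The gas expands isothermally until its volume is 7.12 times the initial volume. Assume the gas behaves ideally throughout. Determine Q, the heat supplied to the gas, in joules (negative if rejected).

n = P₁V₁/(RT₁) = 421×32.4/(8.314×419) = 3.92 mol.
Isothermal: T stays 419 K; PV = const ⇒ V₂ = 231 L, P₂ = 59.1 kPa.
ΔU = 0 (ideal gas, T constant).
W = nRT ln(V₂/V₁) = 3.92×8.314×419×ln(7.12) = 26800 J.
Q = ΔU + W = 26800 J.

26800 J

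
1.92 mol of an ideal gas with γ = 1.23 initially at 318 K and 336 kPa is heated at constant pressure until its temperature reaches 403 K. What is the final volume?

19.1 L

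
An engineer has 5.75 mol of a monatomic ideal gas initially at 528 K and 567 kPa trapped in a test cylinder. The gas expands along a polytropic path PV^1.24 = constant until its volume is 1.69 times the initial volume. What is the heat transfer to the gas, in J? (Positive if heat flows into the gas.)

V₁ = nRT₁/P₁ = 5.75×8.314×528/567 = 44.5 L.
Polytropic n=1.24: T₂ = T₁(V₁/V₂)^(n−1) = 528×(0.592)^0.24 = 466 K; P₂ = P₁(V₁/V₂)^n = 296 kPa.
W = (P₁V₁−P₂V₂)/(n−1) = (567×44.5−296×75.2)/0.24 = 12400 J.
ΔU = nCvΔT = 5.75×12.5×(466−528) = -4480 J.
Q = ΔU + W = 7960 J.

7960 J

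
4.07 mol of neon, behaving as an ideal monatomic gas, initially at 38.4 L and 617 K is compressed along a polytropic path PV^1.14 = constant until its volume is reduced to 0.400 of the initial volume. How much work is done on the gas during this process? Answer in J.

20400 J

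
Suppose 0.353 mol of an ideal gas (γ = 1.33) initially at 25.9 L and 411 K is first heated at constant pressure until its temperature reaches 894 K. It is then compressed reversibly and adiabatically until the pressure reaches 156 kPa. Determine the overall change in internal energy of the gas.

7080 J

P₁ = nRT₁/V₁ = 0.353×8.314×411/25.9 = 46.6 kPa.
Step 1 — Isobaric: P stays 46.6 kPa; V/T = const ⇒ T₂ = 894 K, V₂ = 56.3 L.
W = PΔV = 46.6×(56.3−25.9) kPa·L = 1420 J.
ΔU = nCvΔT = 0.353×25.2×(894−411) = 4300 J.
Q = ΔU + W = nCpΔT = 5710 J.
State after step 1: P = 46.6 kPa, V = 56.3 L, T = 894 K.
Step 2 — Adiabatic: T₂/T₁ = (P₂/P₁)^((γ−1)/γ) ⇒ T₂ = 894×(3.35)^0.248 = 1210 K; V₂ = 22.7 L.
ΔU = nCvΔT = 0.353×25.2×(1210−894) = 2780 J.
Q = 0 for an adiabatic process, so W = −ΔU = -2780 J.
Net over both steps: W = -1360 J, Q = 5710 J, ΔU = 7080 J.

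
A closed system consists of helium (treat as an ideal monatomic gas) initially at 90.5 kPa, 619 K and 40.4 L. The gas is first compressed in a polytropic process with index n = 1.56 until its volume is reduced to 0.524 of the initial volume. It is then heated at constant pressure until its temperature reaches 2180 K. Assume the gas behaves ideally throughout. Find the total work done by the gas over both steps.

n = P₁V₁/(RT₁) = 90.5×40.4/(8.314×619) = 0.710 mol.
Step 1 — Polytropic n=1.56: T₂ = T₁(V₁/V₂)^(n−1) = 619×(1.91)^0.56 = 889 K; P₂ = P₁(V₁/V₂)^n = 248 kPa.
W = (P₁V₁−P₂V₂)/(n−1) = (90.5×40.4−248×21.2)/0.56 = -2850 J.
ΔU = nCvΔT = 0.710×12.5×(889−619) = 2390 J.
Q = ΔU + W = -456 J.
State after step 1: P = 248 kPa, V = 21.2 L, T = 889 K.
Step 2 — Isobaric: P stays 248 kPa; V/T = const ⇒ T₂ = 2180 K, V₂ = 51.9 L.
W = PΔV = 248×(51.9−21.2) kPa·L = 7630 J.
ΔU = nCvΔT = 0.710×12.5×(2180−889) = 11400 J.
Q = ΔU + W = nCpΔT = 19100 J.
Net over both steps: W = 4780 J, Q = 18600 J, ΔU = 13800 J.

4780 J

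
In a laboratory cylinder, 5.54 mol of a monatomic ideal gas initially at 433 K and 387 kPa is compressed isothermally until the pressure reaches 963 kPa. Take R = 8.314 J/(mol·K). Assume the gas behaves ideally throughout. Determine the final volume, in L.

20.7 L

V₁ = nRT₁/P₁ = 5.54×8.314×433/387 = 51.5 L.
Isothermal: T stays 433 K; PV = const ⇒ V₂ = 20.7 L, P₂ = 963 kPa.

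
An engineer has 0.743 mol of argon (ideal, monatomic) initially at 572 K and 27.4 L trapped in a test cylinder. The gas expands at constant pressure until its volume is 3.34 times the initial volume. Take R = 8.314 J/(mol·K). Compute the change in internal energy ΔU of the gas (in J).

P₁ = nRT₁/V₁ = 0.743×8.314×572/27.4 = 129 kPa.
Isobaric: P stays 129 kPa; V/T = const ⇒ T₂ = 1910 K, V₂ = 91.5 L.
For an ideal gas ΔU = nCvΔT with Cv = (3/2)R = 12.5 J/(mol·K).
ΔU = 0.743×12.5×(1910−572) = 12400 J.

12400 J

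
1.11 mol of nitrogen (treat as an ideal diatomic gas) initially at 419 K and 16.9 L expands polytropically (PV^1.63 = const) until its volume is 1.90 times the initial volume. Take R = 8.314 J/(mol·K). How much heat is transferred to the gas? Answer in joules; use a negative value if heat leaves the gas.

P₁ = nRT₁/V₁ = 1.11×8.314×419/16.9 = 229 kPa.
Polytropic n=1.63: T₂ = T₁(V₁/V₂)^(n−1) = 419×(0.526)^0.63 = 280 K; P₂ = P₁(V₁/V₂)^n = 80.4 kPa.
W = (P₁V₁−P₂V₂)/(n−1) = (229×16.9−80.4×32.1)/0.63 = 2040 J.
ΔU = nCvΔT = 1.11×20.8×(280−419) = -3220 J.
Q = ΔU + W = -1170 J.

-1170 J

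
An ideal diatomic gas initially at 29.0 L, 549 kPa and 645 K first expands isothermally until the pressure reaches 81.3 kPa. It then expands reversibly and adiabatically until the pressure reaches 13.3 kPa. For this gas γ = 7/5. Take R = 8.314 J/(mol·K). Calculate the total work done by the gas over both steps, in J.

46500 J

n = P₁V₁/(RT₁) = 549×29.0/(8.314×645) = 2.97 mol.
Step 1 — Isothermal: T stays 645 K; PV = const ⇒ V₂ = 196 L, P₂ = 81.3 kPa.
ΔU = 0 (ideal gas, T constant).
W = nRT ln(V₂/V₁) = 2.97×8.314×645×ln(6.75) = 30400 J.
Q = ΔU + W = 30400 J.
State after step 1: P = 81.3 kPa, V = 196 L, T = 645 K.
Step 2 — Adiabatic: T₂/T₁ = (P₂/P₁)^((γ−1)/γ) ⇒ T₂ = 645×(0.164)^0.286 = 385 K; V₂ = 714 L.
ΔU = nCvΔT = 2.97×20.8×(385−645) = -16100 J.
Q = 0 for an adiabatic process, so W = −ΔU = 16100 J.
Net over both steps: W = 46500 J, Q = 30400 J, ΔU = -16100 J.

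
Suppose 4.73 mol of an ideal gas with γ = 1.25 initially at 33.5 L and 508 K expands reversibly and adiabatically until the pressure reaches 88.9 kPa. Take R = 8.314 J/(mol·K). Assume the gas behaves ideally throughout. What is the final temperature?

347 K

P₁ = nRT₁/V₁ = 4.73×8.314×508/33.5 = 596 kPa.
Adiabatic: T₂/T₁ = (P₂/P₁)^((γ−1)/γ) ⇒ T₂ = 508×(0.149)^0.200 = 347 K; V₂ = 154 L.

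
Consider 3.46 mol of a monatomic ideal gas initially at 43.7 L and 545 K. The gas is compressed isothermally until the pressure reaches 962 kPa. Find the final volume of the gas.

16.3 L

P₁ = nRT₁/V₁ = 3.46×8.314×545/43.7 = 359 kPa.
Isothermal: T stays 545 K; PV = const ⇒ V₂ = 16.3 L, P₂ = 962 kPa.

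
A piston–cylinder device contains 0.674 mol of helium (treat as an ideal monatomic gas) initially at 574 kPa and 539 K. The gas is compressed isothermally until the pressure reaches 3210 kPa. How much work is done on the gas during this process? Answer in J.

V₁ = nRT₁/P₁ = 0.674×8.314×539/574 = 5.26 L.
Isothermal: T stays 539 K; PV = const ⇒ V₂ = 0.941 L, P₂ = 3210 kPa.
W = nRT ln(V₂/V₁) = 0.674×8.314×539×ln(0.179) = -5200 J.
Work done on the gas = −W_by = 5200 J.

5200 J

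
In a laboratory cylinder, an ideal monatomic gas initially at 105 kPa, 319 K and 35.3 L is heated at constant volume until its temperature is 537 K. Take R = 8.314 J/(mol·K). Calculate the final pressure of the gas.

177 kPa

Isochoric: V stays 35.3 L; P/T = const ⇒ T₂ = 537 K, P₂ = 177 kPa.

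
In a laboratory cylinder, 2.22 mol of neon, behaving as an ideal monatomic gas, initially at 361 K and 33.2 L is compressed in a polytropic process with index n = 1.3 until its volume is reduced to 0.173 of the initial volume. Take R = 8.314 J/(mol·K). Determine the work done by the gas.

-15400 J

P₁ = nRT₁/V₁ = 2.22×8.314×361/33.2 = 201 kPa.
Polytropic n=1.3: T₂ = T₁(V₁/V₂)^(n−1) = 361×(5.78)^0.30 = 611 K; P₂ = P₁(V₁/V₂)^n = 1960 kPa.
W = (P₁V₁−P₂V₂)/(n−1) = (201×33.2−1960×5.74)/0.30 = -15400 J.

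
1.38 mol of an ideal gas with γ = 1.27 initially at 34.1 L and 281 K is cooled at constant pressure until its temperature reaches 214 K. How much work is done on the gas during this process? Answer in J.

769 J

P₁ = nRT₁/V₁ = 1.38×8.314×281/34.1 = 94.5 kPa.
Isobaric: P stays 94.5 kPa; V/T = const ⇒ T₂ = 214 K, V₂ = 26.0 L.
W = PΔV = 94.5×(26.0−34.1) kPa·L = -769 J.
Work done on the gas = −W_by = 769 J.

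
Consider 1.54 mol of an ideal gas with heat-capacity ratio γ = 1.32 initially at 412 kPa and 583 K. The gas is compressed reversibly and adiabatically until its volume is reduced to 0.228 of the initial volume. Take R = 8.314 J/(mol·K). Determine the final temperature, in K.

936 K

V₁ = nRT₁/P₁ = 1.54×8.314×583/412 = 18.1 L.
Adiabatic: TV^(γ−1) = const ⇒ T₂ = 583×(4.39)^0.320 = 936 K; PV^γ = const ⇒ P₂ = 2900 kPa.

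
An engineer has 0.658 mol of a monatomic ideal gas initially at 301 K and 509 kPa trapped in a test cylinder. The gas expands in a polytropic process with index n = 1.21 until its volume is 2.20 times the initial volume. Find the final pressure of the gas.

V₁ = nRT₁/P₁ = 0.658×8.314×301/509 = 3.24 L.
Polytropic n=1.21: T₂ = T₁(V₁/V₂)^(n−1) = 301×(0.455)^0.21 = 255 K; P₂ = P₁(V₁/V₂)^n = 196 kPa.

196 kPa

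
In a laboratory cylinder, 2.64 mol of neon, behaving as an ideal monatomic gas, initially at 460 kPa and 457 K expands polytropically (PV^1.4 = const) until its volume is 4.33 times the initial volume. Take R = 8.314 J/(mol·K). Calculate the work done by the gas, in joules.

11100 J

V₁ = nRT₁/P₁ = 2.64×8.314×457/460 = 21.8 L.
Polytropic n=1.4: T₂ = T₁(V₁/V₂)^(n−1) = 457×(0.231)^0.40 = 254 K; P₂ = P₁(V₁/V₂)^n = 59.1 kPa.
W = (P₁V₁−P₂V₂)/(n−1) = (460×21.8−59.1×94.4)/0.40 = 11100 J.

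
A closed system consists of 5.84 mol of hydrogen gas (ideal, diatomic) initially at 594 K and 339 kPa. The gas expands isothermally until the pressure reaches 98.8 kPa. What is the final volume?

292 L

V₁ = nRT₁/P₁ = 5.84×8.314×594/339 = 85.1 L.
Isothermal: T stays 594 K; PV = const ⇒ V₂ = 292 L, P₂ = 98.8 kPa.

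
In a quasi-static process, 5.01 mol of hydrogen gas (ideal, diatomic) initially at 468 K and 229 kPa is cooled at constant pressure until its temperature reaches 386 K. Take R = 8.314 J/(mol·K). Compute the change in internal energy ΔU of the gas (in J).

V₁ = nRT₁/P₁ = 5.01×8.314×468/229 = 85.1 L.
Isobaric: P stays 229 kPa; V/T = const ⇒ T₂ = 386 K, V₂ = 70.2 L.
For an ideal gas ΔU = nCvΔT with Cv = (5/2)R = 20.8 J/(mol·K).
ΔU = 5.01×20.8×(386−468) = -8540 J.

-8540 J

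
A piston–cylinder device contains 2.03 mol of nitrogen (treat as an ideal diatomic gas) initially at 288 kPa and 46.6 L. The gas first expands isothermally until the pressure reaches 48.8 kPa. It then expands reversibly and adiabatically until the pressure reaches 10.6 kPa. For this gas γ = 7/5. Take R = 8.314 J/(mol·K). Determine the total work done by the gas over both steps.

35700 J

T₁ = P₁V₁/(nR) = 288×46.6/(2.03×8.314) = 795 K.
Step 1 — Isothermal: T stays 795 K; PV = const ⇒ V₂ = 275 L, P₂ = 48.8 kPa.
ΔU = 0 (ideal gas, T constant).
W = nRT ln(V₂/V₁) = 2.03×8.314×795×ln(5.90) = 23800 J.
Q = ΔU + W = 23800 J.
State after step 1: P = 48.8 kPa, V = 275 L, T = 795 K.
Step 2 — Adiabatic: T₂/T₁ = (P₂/P₁)^((γ−1)/γ) ⇒ T₂ = 795×(0.217)^0.286 = 514 K; V₂ = 818 L.
ΔU = nCvΔT = 2.03×20.8×(514−795) = -11900 J.
Q = 0 for an adiabatic process, so W = −ΔU = 11900 J.
Net over both steps: W = 35700 J, Q = 23800 J, ΔU = -11900 J.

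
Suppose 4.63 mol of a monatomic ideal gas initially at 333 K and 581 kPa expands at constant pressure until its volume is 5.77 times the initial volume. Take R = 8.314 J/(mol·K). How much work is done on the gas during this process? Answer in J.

-61100 J

V₁ = nRT₁/P₁ = 4.63×8.314×333/581 = 22.1 L.
Isobaric: P stays 581 kPa; V/T = const ⇒ T₂ = 1920 K, V₂ = 127 L.
W = PΔV = 581×(127−22.1) kPa·L = 61100 J.
Work done on the gas = −W_by = -61100 J.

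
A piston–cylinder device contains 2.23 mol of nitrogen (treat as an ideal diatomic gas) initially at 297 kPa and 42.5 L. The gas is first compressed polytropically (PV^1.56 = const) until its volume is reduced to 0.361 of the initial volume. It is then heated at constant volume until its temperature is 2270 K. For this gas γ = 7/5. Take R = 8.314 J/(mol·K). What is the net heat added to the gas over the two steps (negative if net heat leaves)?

56300 J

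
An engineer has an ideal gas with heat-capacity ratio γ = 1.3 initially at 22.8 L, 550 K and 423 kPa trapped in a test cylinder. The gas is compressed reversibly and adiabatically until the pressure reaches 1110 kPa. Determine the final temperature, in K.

Adiabatic: T₂/T₁ = (P₂/P₁)^((γ−1)/γ) ⇒ T₂ = 550×(2.62)^0.231 = 687 K; V₂ = 10.9 L.

687 K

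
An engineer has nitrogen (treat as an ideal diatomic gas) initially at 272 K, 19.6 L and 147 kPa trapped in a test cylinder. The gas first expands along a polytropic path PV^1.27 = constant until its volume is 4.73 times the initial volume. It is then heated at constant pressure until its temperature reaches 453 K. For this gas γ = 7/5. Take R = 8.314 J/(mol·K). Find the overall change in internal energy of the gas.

4790 J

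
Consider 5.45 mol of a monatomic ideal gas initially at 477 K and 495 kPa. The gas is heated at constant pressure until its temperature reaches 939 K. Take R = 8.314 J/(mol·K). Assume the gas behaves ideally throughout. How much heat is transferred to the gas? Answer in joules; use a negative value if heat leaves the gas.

V₁ = nRT₁/P₁ = 5.45×8.314×477/495 = 43.7 L.
Isobaric: P stays 495 kPa; V/T = const ⇒ T₂ = 939 K, V₂ = 86.0 L.
W = PΔV = 495×(86.0−43.7) kPa·L = 20900 J.
ΔU = nCvΔT = 5.45×12.5×(939−477) = 31400 J.
Q = ΔU + W = nCpΔT = 52300 J.

52300 J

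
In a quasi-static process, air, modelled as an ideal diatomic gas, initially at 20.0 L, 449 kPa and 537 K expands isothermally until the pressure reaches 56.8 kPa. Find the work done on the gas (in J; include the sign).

-18600 J

n = P₁V₁/(RT₁) = 449×20.0/(8.314×537) = 2.01 mol.
Isothermal: T stays 537 K; PV = const ⇒ V₂ = 158 L, P₂ = 56.8 kPa.
W = nRT ln(V₂/V₁) = 2.01×8.314×537×ln(7.90) = 18600 J.
Work done on the gas = −W_by = -18600 J.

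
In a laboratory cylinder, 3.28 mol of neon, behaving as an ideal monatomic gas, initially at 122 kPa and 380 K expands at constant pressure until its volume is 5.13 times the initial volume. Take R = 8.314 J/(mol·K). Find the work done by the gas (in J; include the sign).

V₁ = nRT₁/P₁ = 3.28×8.314×380/122 = 84.9 L.
Isobaric: P stays 122 kPa; V/T = const ⇒ T₂ = 1950 K, V₂ = 436 L.
W = PΔV = 122×(436−84.9) kPa·L = 42800 J.

42800 J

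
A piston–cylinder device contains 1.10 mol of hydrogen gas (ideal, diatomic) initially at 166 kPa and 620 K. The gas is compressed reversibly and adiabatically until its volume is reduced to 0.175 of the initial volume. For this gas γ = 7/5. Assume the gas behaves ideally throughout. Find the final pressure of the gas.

V₁ = nRT₁/P₁ = 1.10×8.314×620/166 = 34.2 L.
Adiabatic: TV^(γ−1) = const ⇒ T₂ = 620×(5.71)^0.400 = 1250 K; PV^γ = const ⇒ P₂ = 1900 kPa.

1900 kPa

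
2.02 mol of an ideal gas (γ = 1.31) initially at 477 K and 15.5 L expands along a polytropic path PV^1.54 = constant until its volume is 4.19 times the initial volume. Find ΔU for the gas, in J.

-13900 J

P₁ = nRT₁/V₁ = 2.02×8.314×477/15.5 = 517 kPa.
Polytropic n=1.54: T₂ = T₁(V₁/V₂)^(n−1) = 477×(0.239)^0.54 = 220 K; P₂ = P₁(V₁/V₂)^n = 56.9 kPa.
For an ideal gas ΔU = nCvΔT with Cv = R/(γ−1) = 26.8 J/(mol·K).
ΔU = 2.02×26.8×(220−477) = -13900 J.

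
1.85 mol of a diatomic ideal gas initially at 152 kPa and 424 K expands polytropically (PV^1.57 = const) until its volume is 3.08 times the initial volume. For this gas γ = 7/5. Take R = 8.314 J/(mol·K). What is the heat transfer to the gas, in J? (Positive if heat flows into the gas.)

-2300 J

V₁ = nRT₁/P₁ = 1.85×8.314×424/152 = 42.9 L.
Polytropic n=1.57: T₂ = T₁(V₁/V₂)^(n−1) = 424×(0.325)^0.57 = 223 K; P₂ = P₁(V₁/V₂)^n = 26.0 kPa.
W = (P₁V₁−P₂V₂)/(n−1) = (152×42.9−26.0×132)/0.57 = 5420 J.
ΔU = nCvΔT = 1.85×20.8×(223−424) = -7720 J.
Q = ΔU + W = -2300 J.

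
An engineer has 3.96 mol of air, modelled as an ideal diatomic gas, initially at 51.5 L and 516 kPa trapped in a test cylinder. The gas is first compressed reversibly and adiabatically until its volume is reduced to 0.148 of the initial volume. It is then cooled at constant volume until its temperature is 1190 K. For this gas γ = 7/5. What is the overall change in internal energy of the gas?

T₁ = P₁V₁/(nR) = 516×51.5/(3.96×8.314) = 807 K.
Step 1 — Adiabatic: TV^(γ−1) = const ⇒ T₂ = 807×(6.76)^0.400 = 1730 K; PV^γ = const ⇒ P₂ = 7490 kPa.
ΔU = nCvΔT = 3.96×20.8×(1730−807) = 76200 J.
Q = 0 for an adiabatic process, so W = −ΔU = -76200 J.
State after step 1: P = 7490 kPa, V = 7.62 L, T = 1730 K.
Step 2 — Isochoric: V stays 7.62 L; P/T = const ⇒ T₂ = 1190 K, P₂ = 5140 kPa.
W = 0 (no volume change).
ΔU = nCvΔT = 3.96×20.8×(1190−1730) = -44700 J.
Q = ΔU = -44700 J.
Net over both steps: W = -76200 J, Q = -44700 J, ΔU = 31500 J.

31500 J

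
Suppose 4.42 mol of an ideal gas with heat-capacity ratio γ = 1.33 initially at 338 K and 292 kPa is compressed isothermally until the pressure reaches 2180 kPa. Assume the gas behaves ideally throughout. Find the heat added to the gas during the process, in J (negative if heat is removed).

-25000 J

V₁ = nRT₁/P₁ = 4.42×8.314×338/292 = 42.5 L.
Isothermal: T stays 338 K; PV = const ⇒ V₂ = 5.70 L, P₂ = 2180 kPa.
ΔU = 0 (ideal gas, T constant).
W = nRT ln(V₂/V₁) = 4.42×8.314×338×ln(0.134) = -25000 J.
Q = ΔU + W = -25000 J.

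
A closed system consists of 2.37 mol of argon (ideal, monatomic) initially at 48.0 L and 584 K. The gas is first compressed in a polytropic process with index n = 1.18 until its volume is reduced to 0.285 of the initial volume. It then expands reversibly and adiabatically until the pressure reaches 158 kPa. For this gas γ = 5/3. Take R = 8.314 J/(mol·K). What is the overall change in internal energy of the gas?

-7130 J

P₁ = nRT₁/V₁ = 2.37×8.314×584/48.0 = 240 kPa.
Step 1 — Polytropic n=1.18: T₂ = T₁(V₁/V₂)^(n−1) = 584×(3.51)^0.18 = 732 K; P₂ = P₁(V₁/V₂)^n = 1050 kPa.
W = (P₁V₁−P₂V₂)/(n−1) = (240×48.0−1050×13.7)/0.18 = -16200 J.
ΔU = nCvΔT = 2.37×12.5×(732−584) = 4380 J.
Q = ΔU + W = -11800 J.
State after step 1: P = 1050 kPa, V = 13.7 L, T = 732 K.
Step 2 — Adiabatic: T₂/T₁ = (P₂/P₁)^((γ−1)/γ) ⇒ T₂ = 732×(0.150)^0.400 = 343 K; V₂ = 42.7 L.
ΔU = nCvΔT = 2.37×12.5×(343−732) = -11500 J.
Q = 0 for an adiabatic process, so W = −ΔU = 11500 J.
Net over both steps: W = -4700 J, Q = -11800 J, ΔU = -7130 J.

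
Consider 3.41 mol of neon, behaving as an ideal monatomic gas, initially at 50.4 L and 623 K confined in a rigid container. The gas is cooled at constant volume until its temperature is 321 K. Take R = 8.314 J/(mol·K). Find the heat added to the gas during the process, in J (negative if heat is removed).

-12800 J

P₁ = nRT₁/V₁ = 3.41×8.314×623/50.4 = 350 kPa.
Isochoric: V stays 50.4 L; P/T = const ⇒ T₂ = 321 K, P₂ = 181 kPa.
W = 0 (no volume change).
ΔU = nCvΔT = 3.41×12.5×(321−623) = -12800 J.
Q = ΔU = -12800 J.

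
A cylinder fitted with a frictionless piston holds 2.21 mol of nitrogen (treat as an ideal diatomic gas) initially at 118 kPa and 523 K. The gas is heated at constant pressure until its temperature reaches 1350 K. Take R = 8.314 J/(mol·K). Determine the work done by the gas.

V₁ = nRT₁/P₁ = 2.21×8.314×523/118 = 81.4 L.
Isobaric: P stays 118 kPa; V/T = const ⇒ T₂ = 1350 K, V₂ = 210 L.
W = PΔV = 118×(210−81.4) kPa·L = 15200 J.

15200 J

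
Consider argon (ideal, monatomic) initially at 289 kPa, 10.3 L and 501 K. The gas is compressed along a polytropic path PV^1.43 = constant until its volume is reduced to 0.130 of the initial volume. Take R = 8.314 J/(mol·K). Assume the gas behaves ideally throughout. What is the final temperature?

1200 K

Polytropic n=1.43: T₂ = T₁(V₁/V₂)^(n−1) = 501×(7.69)^0.43 = 1200 K; P₂ = P₁(V₁/V₂)^n = 5350 kPa.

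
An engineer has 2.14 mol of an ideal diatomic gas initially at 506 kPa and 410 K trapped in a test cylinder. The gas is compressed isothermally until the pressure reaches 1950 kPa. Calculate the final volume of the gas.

3.74 L

V₁ = nRT₁/P₁ = 2.14×8.314×410/506 = 14.4 L.
Isothermal: T stays 410 K; PV = const ⇒ V₂ = 3.74 L, P₂ = 1950 kPa.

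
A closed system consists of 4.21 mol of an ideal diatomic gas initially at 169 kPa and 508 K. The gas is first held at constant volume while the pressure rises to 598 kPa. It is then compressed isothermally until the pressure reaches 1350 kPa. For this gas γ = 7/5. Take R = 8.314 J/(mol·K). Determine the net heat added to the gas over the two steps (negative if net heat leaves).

61600 J

V₁ = nRT₁/P₁ = 4.21×8.314×508/169 = 105 L.
Step 1 — Isochoric: V stays 105 L; P/T = const ⇒ T₂ = 1800 K, P₂ = 598 kPa.
W = 0 (no volume change).
ΔU = nCvΔT = 4.21×20.8×(1800−508) = 113000 J.
Q = ΔU = 113000 J.
State after step 1: P = 598 kPa, V = 105 L, T = 1800 K.
Step 2 — Isothermal: T stays 1800 K; PV = const ⇒ V₂ = 46.6 L, P₂ = 1350 kPa.
ΔU = 0 (ideal gas, T constant).
W = nRT ln(V₂/V₁) = 4.21×8.314×1800×ln(0.443) = -51200 J.
Q = ΔU + W = -51200 J.
Net over both steps: W = -51200 J, Q = 61600 J, ΔU = 113000 J.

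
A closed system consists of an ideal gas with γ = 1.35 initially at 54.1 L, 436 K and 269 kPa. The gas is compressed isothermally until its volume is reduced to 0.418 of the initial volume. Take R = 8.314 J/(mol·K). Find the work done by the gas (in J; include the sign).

-12700 J

n = P₁V₁/(RT₁) = 269×54.1/(8.314×436) = 4.01 mol.
Isothermal: T stays 436 K; PV = const ⇒ V₂ = 22.6 L, P₂ = 644 kPa.
W = nRT ln(V₂/V₁) = 4.01×8.314×436×ln(0.418) = -12700 J.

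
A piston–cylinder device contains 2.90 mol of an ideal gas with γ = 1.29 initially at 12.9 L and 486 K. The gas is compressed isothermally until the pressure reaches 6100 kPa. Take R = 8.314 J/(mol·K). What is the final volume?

P₁ = nRT₁/V₁ = 2.90×8.314×486/12.9 = 908 kPa.
Isothermal: T stays 486 K; PV = const ⇒ V₂ = 1.92 L, P₂ = 6100 kPa.

1.92 L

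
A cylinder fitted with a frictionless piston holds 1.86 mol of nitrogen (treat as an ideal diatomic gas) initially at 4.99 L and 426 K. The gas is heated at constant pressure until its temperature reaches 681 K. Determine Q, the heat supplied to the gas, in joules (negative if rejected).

13800 J

P₁ = nRT₁/V₁ = 1.86×8.314×426/4.99 = 1320 kPa.
Isobaric: P stays 1320 kPa; V/T = const ⇒ T₂ = 681 K, V₂ = 7.98 L.
W = PΔV = 1320×(7.98−4.99) kPa·L = 3940 J.
ΔU = nCvΔT = 1.86×20.8×(681−426) = 9860 J.
Q = ΔU + W = nCpΔT = 13800 J.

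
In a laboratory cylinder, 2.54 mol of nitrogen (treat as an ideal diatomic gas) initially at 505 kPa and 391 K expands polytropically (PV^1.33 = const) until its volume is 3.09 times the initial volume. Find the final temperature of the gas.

269 K

V₁ = nRT₁/P₁ = 2.54×8.314×391/505 = 16.4 L.
Polytropic n=1.33: T₂ = T₁(V₁/V₂)^(n−1) = 391×(0.324)^0.33 = 269 K; P₂ = P₁(V₁/V₂)^n = 113 kPa.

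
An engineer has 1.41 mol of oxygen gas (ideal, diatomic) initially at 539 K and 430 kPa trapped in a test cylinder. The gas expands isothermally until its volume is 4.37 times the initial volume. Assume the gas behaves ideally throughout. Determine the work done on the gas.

V₁ = nRT₁/P₁ = 1.41×8.314×539/430 = 14.7 L.
Isothermal: T stays 539 K; PV = const ⇒ V₂ = 64.2 L, P₂ = 98.4 kPa.
W = nRT ln(V₂/V₁) = 1.41×8.314×539×ln(4.37) = 9320 J.
Work done on the gas = −W_by = -9320 J.

-9320 J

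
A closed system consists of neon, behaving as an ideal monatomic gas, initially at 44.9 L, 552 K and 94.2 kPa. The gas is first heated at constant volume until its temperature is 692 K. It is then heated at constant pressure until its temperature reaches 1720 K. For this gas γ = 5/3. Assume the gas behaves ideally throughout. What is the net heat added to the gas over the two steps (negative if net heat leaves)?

n = P₁V₁/(RT₁) = 94.2×44.9/(8.314×552) = 0.922 mol.
Step 1 — Isochoric: V stays 44.9 L; P/T = const ⇒ T₂ = 692 K, P₂ = 118 kPa.
W = 0 (no volume change).
ΔU = nCvΔT = 0.922×12.5×(692−552) = 1610 J.
Q = ΔU = 1610 J.
State after step 1: P = 118 kPa, V = 44.9 L, T = 692 K.
Step 2 — Isobaric: P stays 118 kPa; V/T = const ⇒ T₂ = 1720 K, V₂ = 112 L.
W = PΔV = 118×(112−44.9) kPa·L = 7880 J.
ΔU = nCvΔT = 0.922×12.5×(1720−692) = 11800 J.
Q = ΔU + W = nCpΔT = 19700 J.
Net over both steps: W = 7880 J, Q = 21300 J, ΔU = 13400 J.

21300 J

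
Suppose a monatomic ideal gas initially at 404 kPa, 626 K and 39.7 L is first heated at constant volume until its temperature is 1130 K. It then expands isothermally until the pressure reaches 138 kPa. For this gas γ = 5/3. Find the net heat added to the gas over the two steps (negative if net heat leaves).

67600 J

n = P₁V₁/(RT₁) = 404×39.7/(8.314×626) = 3.08 mol.
Step 1 — Isochoric: V stays 39.7 L; P/T = const ⇒ T₂ = 1130 K, P₂ = 729 kPa.
W = 0 (no volume change).
ΔU = nCvΔT = 3.08×12.5×(1130−626) = 19400 J.
Q = ΔU = 19400 J.
State after step 1: P = 729 kPa, V = 39.7 L, T = 1130 K.
Step 2 — Isothermal: T stays 1130 K; PV = const ⇒ V₂ = 210 L, P₂ = 138 kPa.
ΔU = 0 (ideal gas, T constant).
W = nRT ln(V₂/V₁) = 3.08×8.314×1130×ln(5.28) = 48200 J.
Q = ΔU + W = 48200 J.
Net over both steps: W = 48200 J, Q = 67600 J, ΔU = 19400 J.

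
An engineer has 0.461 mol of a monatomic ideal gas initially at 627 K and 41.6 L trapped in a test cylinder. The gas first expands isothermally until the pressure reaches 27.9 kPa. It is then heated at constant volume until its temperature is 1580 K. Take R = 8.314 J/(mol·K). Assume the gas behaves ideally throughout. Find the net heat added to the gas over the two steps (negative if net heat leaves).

P₁ = nRT₁/V₁ = 0.461×8.314×627/41.6 = 57.8 kPa.
Step 1 — Isothermal: T stays 627 K; PV = const ⇒ V₂ = 86.1 L, P₂ = 27.9 kPa.
ΔU = 0 (ideal gas, T constant).
W = nRT ln(V₂/V₁) = 0.461×8.314×627×ln(2.07) = 1750 J.
Q = ΔU + W = 1750 J.
State after step 1: P = 27.9 kPa, V = 86.1 L, T = 627 K.
Step 2 — Isochoric: V stays 86.1 L; P/T = const ⇒ T₂ = 1580 K, P₂ = 70.3 kPa.
W = 0 (no volume change).
ΔU = nCvΔT = 0.461×12.5×(1580−627) = 5480 J.
Q = ΔU = 5480 J.
Net over both steps: W = 1750 J, Q = 7230 J, ΔU = 5480 J.

7230 J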